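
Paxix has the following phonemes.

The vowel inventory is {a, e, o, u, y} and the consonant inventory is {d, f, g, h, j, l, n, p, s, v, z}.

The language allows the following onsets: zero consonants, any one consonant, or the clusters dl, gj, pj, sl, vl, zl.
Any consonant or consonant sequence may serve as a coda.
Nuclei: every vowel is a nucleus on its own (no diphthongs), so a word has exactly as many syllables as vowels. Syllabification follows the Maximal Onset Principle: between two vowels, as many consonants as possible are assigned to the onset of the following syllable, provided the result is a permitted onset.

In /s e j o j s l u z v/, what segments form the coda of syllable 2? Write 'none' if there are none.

j

Vowels present: e, o, u; each is a nucleus, giving 3 syllables.
/e…o/ gap (V1→V2): /j/ → onset of the next syllable (single consonants are always licit onsets).
/o…u/ gap (V2→V3): /jsl/ — longest licit onset from the right is /sl/, leaving /j/ as coda.
Result: se.joj.sluzv.
Syllable 2 is /joj/: onset /j/, nucleus /o/, coda /j/.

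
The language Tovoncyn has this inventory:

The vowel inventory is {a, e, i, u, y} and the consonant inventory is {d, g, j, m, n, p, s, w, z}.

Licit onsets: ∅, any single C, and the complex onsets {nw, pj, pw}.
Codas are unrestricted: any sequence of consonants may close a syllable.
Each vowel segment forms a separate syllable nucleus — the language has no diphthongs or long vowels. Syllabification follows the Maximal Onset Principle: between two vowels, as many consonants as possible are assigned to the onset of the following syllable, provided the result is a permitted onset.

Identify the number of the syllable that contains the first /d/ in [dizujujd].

Vowels present: i, u, u; each is a nucleus, giving 3 syllables.
V1 /i/ – V2 /u/: /z/ is a single consonant, so it becomes the next onset.
V2 /u/ – V3 /u/: just /j/ — single C goes to the following onset.
Syllabification: di.zu.jujd.
The first /d/ is in the onset of syllable 1 (/di/).

1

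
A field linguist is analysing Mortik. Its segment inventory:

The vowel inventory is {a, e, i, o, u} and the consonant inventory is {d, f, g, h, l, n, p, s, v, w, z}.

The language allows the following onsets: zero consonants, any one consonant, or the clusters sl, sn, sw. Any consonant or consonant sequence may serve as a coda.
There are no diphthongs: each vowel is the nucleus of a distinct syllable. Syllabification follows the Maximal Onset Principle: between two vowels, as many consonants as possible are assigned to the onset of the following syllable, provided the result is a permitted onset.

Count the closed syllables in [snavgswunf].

The vowels are a, u — 2 nuclei, so 2 syllables.
σ1/σ2 boundary: /vgsw/; trying suffixes from longest down, /sw/ is the first permitted one, so coda /vg/ | onset /sw/.
Result: snavg.swunf.
Classifying each syllable: /snavg/ (closed), /swunf/ (closed).
Closed syllables: 2.

2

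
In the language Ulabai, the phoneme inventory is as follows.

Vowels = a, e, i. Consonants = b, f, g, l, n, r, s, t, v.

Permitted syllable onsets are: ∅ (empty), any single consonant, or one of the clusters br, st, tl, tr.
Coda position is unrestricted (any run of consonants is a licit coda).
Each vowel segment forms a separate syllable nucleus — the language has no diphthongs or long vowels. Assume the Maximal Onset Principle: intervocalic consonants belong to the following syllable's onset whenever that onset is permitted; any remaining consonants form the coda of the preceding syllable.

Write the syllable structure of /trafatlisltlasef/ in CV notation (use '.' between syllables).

Vowels present: a, a, i, a, e; each is a nucleus, giving 5 syllables.
V1 /a/ – V2 /a/: /f/ is a single consonant, so it becomes the next onset.
V2 /a/ – V3 /i/: /tl/ — entire cluster is a permitted onset → onset /tl/, coda ∅.
V3 /i/ – V4 /a/: /sltl/; trying suffixes from longest down, /tl/ is the first permitted one, so coda /sl/ | onset /tl/.
V4 /a/ – V5 /e/: just /s/ — single C goes to the following onset.
Syllabification: tra.fa.tlisl.tla.sef.
Mapping each syllable to C/V: /tra/ → CCV, /fa/ → CV, /tlisl/ → CCVCC, /tla/ → CCV, /sef/ → CVC.

CCV.CV.CCVCC.CCV.CVC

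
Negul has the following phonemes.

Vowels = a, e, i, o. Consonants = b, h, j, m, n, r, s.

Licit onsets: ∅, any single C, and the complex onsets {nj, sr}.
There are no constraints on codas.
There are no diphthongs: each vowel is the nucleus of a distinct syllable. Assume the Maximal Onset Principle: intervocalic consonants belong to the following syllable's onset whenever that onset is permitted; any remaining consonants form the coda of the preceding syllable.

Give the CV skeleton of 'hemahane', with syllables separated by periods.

CV.CV.CV.CV

Vowels present: e, a, a, e; each is a nucleus, giving 4 syllables.
σ1/σ2 boundary: just /m/ — single C goes to the following onset.
σ2/σ3 boundary: /h/ → onset of the next syllable (single consonants are always licit onsets).
σ3/σ4 boundary: just /n/ — single C goes to the following onset.
So the parse is he.ma.ha.ne.
Mapping each syllable to C/V: /he/ → CV, /ma/ → CV, /ha/ → CV, /ne/ → CV.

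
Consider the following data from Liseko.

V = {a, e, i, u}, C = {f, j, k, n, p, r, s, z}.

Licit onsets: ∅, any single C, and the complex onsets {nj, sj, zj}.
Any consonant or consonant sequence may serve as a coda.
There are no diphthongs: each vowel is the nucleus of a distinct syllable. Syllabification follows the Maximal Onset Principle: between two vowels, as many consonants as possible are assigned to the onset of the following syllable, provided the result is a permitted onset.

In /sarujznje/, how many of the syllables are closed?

The vowels are a, u, e — 3 nuclei, so 3 syllables.
V1 /a/ – V2 /u/: /r/ is a single consonant, so it becomes the next onset.
V2 /u/ – V3 /e/: /jznj/ splits as /jz/ + /nj/ (/nj/ is the longest suffix that is a licit onset).
Putting it together: sa.rujz.nje.
Classifying each syllable: /sa/ (open), /rujz/ (closed), /nje/ (open).
Closed syllables: 1.

1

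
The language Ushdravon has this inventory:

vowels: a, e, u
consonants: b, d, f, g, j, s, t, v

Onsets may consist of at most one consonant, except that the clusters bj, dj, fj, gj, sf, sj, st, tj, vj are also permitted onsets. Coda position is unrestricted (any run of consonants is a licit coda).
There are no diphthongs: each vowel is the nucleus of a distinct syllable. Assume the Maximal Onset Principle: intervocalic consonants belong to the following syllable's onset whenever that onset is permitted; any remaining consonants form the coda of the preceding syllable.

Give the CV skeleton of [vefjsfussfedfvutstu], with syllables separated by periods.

Nuclei (vowels): e, u, e, u, u → 5 syllables.
σ1/σ2 boundary: /fjsf/; trying suffixes from longest down, /sf/ is the first permitted one, so coda /fj/ | onset /sf/.
σ2/σ3 boundary: cluster /ssf/ — the longest permitted-onset suffix is /sf/; onset = /sf/, preceding coda = /s/.
σ3/σ4 boundary: /dfv/ — longest licit onset from the right is /v/, leaving /df/ as coda.
σ4/σ5 boundary: cluster /tst/ — the longest permitted-onset suffix is /st/; onset = /st/, preceding coda = /t/.
Syllabification: vefj.sfus.sfedf.vut.stu.
Mapping each syllable to C/V: /vefj/ → CVCC, /sfus/ → CCVC, /sfedf/ → CCVCC, /vut/ → CVC, /stu/ → CCV.

CVCC.CCVC.CCVCC.CVC.CCV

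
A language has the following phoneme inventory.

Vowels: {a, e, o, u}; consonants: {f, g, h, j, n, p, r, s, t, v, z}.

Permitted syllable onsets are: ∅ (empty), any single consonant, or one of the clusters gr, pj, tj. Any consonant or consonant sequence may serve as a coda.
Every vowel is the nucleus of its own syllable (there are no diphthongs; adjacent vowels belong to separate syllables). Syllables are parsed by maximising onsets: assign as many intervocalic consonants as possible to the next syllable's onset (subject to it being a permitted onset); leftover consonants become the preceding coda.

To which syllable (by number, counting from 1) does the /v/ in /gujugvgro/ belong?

Nuclei (vowels): u, u, o → 3 syllables.
/u…u/ gap (V1→V2): /j/ is a single consonant, so it becomes the next onset.
/u…o/ gap (V2→V3): /gvgr/ — longest licit onset from the right is /gr/, leaving /gv/ as coda.
So the parse is gu.jugv.gro.
The /v/ is in the coda of syllable 2 (/jugv/).

2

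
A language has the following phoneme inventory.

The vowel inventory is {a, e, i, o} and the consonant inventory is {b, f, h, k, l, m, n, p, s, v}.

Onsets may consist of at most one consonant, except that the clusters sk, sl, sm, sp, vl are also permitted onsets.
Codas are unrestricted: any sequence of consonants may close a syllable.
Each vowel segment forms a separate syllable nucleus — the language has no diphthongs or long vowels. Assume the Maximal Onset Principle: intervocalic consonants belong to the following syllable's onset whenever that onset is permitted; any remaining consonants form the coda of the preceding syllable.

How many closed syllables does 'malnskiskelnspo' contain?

2

Nuclei (vowels): a, i, e, o → 4 syllables.
V1 /a/ – V2 /i/: /lnsk/ splits as /ln/ + /sk/ (/sk/ is the longest suffix that is a licit onset).
V2 /i/ – V3 /e/: cluster /sk/ — /sk/ is itself a permitted onset, so the whole cluster goes right; preceding coda = ∅.
V3 /e/ – V4 /o/: /lnsp/ splits as /ln/ + /sp/ (/sp/ is the longest suffix that is a licit onset).
Result: maln.ski.skeln.spo.
Classifying each syllable: /maln/ (closed), /ski/ (open), /skeln/ (closed), /spo/ (open).
Closed syllables: 2.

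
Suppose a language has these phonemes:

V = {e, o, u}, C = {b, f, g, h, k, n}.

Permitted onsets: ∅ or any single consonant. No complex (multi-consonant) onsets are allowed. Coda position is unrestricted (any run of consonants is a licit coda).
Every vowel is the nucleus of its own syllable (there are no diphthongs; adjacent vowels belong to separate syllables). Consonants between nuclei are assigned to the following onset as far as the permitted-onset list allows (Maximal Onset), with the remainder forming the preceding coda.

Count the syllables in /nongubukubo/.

Nuclei (vowels): o, u, u, u, o → 5 syllables.

5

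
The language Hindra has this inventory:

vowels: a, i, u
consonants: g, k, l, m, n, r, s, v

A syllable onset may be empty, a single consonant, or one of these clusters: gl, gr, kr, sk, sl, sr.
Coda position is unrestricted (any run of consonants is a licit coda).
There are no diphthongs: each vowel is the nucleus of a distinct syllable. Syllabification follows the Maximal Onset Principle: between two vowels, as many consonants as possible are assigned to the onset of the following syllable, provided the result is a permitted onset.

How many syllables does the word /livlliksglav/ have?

3

The vowels are i, i, a — 3 nuclei, so 3 syllables.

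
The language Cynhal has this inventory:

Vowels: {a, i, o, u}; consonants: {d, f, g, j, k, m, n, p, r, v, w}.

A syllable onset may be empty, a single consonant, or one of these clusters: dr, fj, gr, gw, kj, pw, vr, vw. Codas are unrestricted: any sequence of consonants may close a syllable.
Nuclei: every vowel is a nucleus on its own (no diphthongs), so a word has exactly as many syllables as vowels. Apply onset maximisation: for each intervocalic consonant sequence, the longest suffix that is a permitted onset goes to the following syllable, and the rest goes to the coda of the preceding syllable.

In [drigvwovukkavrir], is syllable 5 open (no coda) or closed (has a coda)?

Vowels present: i, o, u, a, i; each is a nucleus, giving 5 syllables.
/i…o/ gap (V1→V2): /gvw/; trying suffixes from longest down, /vw/ is the first permitted one, so coda /g/ | onset /vw/.
/o…u/ gap (V2→V3): /v/ is a single consonant, so it becomes the next onset.
/u…a/ gap (V3→V4): /kk/ — longest licit onset from the right is /k/, leaving /k/ as coda.
/a…i/ gap (V4→V5): /vr/ — entire cluster is a permitted onset → onset /vr/, coda ∅.
Syllabification: drig.vwo.vuk.ka.vrir.
Syllable 5 is /vrir/ with coda /r/, so it is closed.

closed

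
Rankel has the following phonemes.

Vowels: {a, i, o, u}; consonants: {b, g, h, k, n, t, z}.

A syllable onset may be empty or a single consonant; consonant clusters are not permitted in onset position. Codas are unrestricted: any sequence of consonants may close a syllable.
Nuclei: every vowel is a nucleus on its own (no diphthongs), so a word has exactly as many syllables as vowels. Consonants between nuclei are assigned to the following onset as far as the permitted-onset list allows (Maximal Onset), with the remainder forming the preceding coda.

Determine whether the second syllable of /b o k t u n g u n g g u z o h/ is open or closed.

closed

Vowels present: o, u, u, u, o; each is a nucleus, giving 5 syllables.
V1 /o/ – V2 /u/: /kt/ splits as /k/ + /t/ (/t/ is the longest suffix that is a licit onset).
V2 /u/ – V3 /u/: cluster /ng/ — the longest permitted-onset suffix is /g/; onset = /g/, preceding coda = /n/.
V3 /u/ – V4 /u/: cluster /ngg/ — the longest permitted-onset suffix is /g/; onset = /g/, preceding coda = /ng/.
V4 /u/ – V5 /o/: /z/ → onset of the next syllable (single consonants are always licit onsets).
Putting it together: bok.tun.gung.gu.zoh.
Syllable 2 is /tun/ with coda /n/, so it is closed.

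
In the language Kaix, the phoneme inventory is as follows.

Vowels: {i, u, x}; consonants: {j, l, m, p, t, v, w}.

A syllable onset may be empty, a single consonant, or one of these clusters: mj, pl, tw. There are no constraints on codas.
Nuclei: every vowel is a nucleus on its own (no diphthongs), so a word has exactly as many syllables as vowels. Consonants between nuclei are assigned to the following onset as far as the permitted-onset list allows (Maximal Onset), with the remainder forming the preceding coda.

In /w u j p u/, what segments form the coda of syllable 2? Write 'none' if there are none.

Nuclei (vowels): u, u → 2 syllables.
Between /u/ (V1) and /u/ (V2): /jp/ splits as /j/ + /p/ (/p/ is the longest suffix that is a licit onset).
So the parse is wuj.pu.
Syllable 2 is /pu/: onset /p/, nucleus /u/, coda ∅.

none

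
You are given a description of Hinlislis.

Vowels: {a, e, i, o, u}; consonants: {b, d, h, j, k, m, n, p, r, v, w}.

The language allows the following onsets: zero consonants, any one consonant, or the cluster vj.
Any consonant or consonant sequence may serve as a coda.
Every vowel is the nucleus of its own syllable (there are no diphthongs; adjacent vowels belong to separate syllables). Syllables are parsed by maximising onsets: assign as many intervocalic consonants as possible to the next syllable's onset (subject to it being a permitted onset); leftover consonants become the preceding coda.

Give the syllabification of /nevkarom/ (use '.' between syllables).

nev.ka.rom

Vowels present: e, a, o; each is a nucleus, giving 3 syllables.
/e…a/ gap (V1→V2): cluster /vk/ — the longest permitted-onset suffix is /k/; onset = /k/, preceding coda = /v/.
/a…o/ gap (V2→V3): /r/ is a single consonant, so it becomes the next onset.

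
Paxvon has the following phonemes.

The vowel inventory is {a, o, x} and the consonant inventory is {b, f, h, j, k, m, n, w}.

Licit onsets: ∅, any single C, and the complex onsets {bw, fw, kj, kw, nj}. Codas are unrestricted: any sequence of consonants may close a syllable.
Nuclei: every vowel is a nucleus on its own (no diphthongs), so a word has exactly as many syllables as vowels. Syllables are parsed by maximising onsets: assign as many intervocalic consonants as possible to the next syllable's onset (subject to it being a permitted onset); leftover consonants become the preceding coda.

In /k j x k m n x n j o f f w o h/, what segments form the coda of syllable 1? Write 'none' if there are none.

The vowels are x, x, o, o — 4 nuclei, so 4 syllables.
V1 /x/ – V2 /x/: cluster /kmn/ — the longest permitted-onset suffix is /n/; onset = /n/, preceding coda = /km/.
V2 /x/ – V3 /o/: /nj/ is a licit onset in full, so it all attaches to the next syllable.
V3 /o/ – V4 /o/: cluster /ffw/ — the longest permitted-onset suffix is /fw/; onset = /fw/, preceding coda = /f/.
So the parse is kjxkm.nx.njof.fwoh.
Syllable 1 is /kjxkm/: onset /kj/, nucleus /x/, coda /km/.

km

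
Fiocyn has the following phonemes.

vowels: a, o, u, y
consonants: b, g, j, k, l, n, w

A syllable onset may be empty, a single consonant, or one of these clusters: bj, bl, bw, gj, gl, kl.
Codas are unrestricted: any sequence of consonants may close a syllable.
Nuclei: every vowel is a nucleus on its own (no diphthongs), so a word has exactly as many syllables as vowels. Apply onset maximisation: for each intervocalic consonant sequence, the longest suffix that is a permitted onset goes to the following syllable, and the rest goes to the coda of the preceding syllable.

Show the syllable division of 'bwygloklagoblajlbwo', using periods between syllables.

Nuclei (vowels): y, o, a, o, a, o → 6 syllables.
Between /y/ (V1) and /o/ (V2): cluster /gl/ — /gl/ is itself a permitted onset, so the whole cluster goes right; preceding coda = ∅.
Between /o/ (V2) and /a/ (V3): cluster /kl/ — /kl/ is itself a permitted onset, so the whole cluster goes right; preceding coda = ∅.
Between /a/ (V3) and /o/ (V4): /g/ is a single consonant, so it becomes the next onset.
Between /o/ (V4) and /a/ (V5): cluster /bl/ — /bl/ is itself a permitted onset, so the whole cluster goes right; preceding coda = ∅.
Between /a/ (V5) and /o/ (V6): cluster /jlbw/ — the longest permitted-onset suffix is /bw/; onset = /bw/, preceding coda = /jl/.

bwy.glo.kla.go.blajl.bwo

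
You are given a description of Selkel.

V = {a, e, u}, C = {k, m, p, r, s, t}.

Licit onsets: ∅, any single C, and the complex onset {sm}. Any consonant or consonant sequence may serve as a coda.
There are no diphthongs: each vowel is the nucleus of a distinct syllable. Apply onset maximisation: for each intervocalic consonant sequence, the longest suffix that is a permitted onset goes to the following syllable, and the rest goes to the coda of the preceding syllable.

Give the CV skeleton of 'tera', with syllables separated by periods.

CV.CV

Vowels present: e, a; each is a nucleus, giving 2 syllables.
σ1/σ2 boundary: /r/ is a single consonant, so it becomes the next onset.
Result: te.ra.
Mapping each syllable to C/V: /te/ → CV, /ra/ → CV.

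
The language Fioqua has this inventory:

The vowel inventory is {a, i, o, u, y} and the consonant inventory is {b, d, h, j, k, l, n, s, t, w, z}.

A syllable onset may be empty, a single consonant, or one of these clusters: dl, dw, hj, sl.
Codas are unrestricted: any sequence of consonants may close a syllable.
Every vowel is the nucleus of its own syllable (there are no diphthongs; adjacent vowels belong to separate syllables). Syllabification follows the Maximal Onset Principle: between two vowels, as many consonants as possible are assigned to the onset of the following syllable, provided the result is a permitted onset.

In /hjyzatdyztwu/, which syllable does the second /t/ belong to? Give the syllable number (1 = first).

3

Vowels present: y, a, y, u; each is a nucleus, giving 4 syllables.
/y…a/ gap (V1→V2): /z/ → onset of the next syllable (single consonants are always licit onsets).
/a…y/ gap (V2→V3): cluster /td/ — the longest permitted-onset suffix is /d/; onset = /d/, preceding coda = /t/.
/y…u/ gap (V3→V4): /ztw/ — longest licit onset from the right is /w/, leaving /zt/ as coda.
Putting it together: hjy.zat.dyzt.wu.
The second /t/ is in the coda of syllable 3 (/dyzt/).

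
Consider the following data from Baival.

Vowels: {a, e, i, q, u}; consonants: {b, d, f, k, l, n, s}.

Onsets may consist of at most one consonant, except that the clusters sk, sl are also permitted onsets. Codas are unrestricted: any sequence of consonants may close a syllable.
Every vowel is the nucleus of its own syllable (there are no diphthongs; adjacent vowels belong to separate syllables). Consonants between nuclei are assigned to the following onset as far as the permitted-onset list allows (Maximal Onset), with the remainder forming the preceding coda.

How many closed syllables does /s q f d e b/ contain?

The vowels are q, e — 2 nuclei, so 2 syllables.
Between /q/ (V1) and /e/ (V2): /fd/ — longest licit onset from the right is /d/, leaving /f/ as coda.
Putting it together: sqf.deb.
Classifying each syllable: /sqf/ (closed), /deb/ (closed).
Closed syllables: 2.

2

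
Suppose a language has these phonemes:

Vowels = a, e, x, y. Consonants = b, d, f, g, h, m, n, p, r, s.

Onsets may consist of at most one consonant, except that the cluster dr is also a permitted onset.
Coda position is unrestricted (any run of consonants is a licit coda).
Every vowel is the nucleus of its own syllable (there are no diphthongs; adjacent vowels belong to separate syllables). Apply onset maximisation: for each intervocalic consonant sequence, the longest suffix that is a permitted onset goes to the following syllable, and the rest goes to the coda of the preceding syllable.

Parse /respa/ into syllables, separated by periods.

Vowels present: e, a; each is a nucleus, giving 2 syllables.
σ1/σ2 boundary: /sp/; trying suffixes from longest down, /p/ is the first permitted one, so coda /s/ | onset /p/.

res.pa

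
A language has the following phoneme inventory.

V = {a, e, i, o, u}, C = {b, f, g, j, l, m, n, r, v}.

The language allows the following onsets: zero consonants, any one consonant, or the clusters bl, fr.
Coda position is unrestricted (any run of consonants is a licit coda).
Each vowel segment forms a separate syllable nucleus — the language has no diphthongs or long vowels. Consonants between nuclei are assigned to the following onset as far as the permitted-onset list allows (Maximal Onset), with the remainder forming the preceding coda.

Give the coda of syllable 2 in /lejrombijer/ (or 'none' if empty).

Vowels present: e, o, i, e; each is a nucleus, giving 4 syllables.
/e…o/ gap (V1→V2): cluster /jr/ — the longest permitted-onset suffix is /r/; onset = /r/, preceding coda = /j/.
/o…i/ gap (V2→V3): /mb/; trying suffixes from longest down, /b/ is the first permitted one, so coda /m/ | onset /b/.
/i…e/ gap (V3→V4): /j/ → onset of the next syllable (single consonants are always licit onsets).
Syllabification: lej.rom.bi.jer.
Syllable 2 is /rom/: onset /r/, nucleus /o/, coda /m/.

m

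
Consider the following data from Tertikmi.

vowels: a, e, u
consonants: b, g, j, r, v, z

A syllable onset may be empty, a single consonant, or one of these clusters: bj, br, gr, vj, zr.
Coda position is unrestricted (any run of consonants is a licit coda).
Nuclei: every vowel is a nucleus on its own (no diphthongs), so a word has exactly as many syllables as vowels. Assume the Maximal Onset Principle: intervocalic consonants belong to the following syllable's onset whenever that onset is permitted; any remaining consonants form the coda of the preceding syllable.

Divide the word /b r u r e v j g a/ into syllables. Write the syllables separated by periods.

bru.revj.ga

The vowels are u, e, a — 3 nuclei, so 3 syllables.
V1 /u/ – V2 /e/: /r/ is a single consonant, so it becomes the next onset.
V2 /e/ – V3 /a/: /vjg/ — longest licit onset from the right is /g/, leaving /vj/ as coda.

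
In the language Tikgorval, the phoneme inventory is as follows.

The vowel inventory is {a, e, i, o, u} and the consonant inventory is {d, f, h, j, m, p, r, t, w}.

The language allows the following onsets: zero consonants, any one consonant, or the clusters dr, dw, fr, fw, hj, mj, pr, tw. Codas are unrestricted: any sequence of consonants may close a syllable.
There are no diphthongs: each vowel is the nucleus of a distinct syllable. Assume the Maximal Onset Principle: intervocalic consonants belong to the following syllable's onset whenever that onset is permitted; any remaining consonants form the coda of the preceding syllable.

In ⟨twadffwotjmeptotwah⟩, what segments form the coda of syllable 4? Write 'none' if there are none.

none

Vowels present: a, o, e, o, a; each is a nucleus, giving 5 syllables.
Between /a/ (V1) and /o/ (V2): /dffw/; trying suffixes from longest down, /fw/ is the first permitted one, so coda /df/ | onset /fw/.
Between /o/ (V2) and /e/ (V3): /tjm/ splits as /tj/ + /m/ (/m/ is the longest suffix that is a licit onset).
Between /e/ (V3) and /o/ (V4): /pt/ — longest licit onset from the right is /t/, leaving /p/ as coda.
Between /o/ (V4) and /a/ (V5): /tw/ is a licit onset in full, so it all attaches to the next syllable.
Result: twadf.fwotj.mep.to.twah.
Syllable 4 is /to/: onset /t/, nucleus /o/, coda ∅.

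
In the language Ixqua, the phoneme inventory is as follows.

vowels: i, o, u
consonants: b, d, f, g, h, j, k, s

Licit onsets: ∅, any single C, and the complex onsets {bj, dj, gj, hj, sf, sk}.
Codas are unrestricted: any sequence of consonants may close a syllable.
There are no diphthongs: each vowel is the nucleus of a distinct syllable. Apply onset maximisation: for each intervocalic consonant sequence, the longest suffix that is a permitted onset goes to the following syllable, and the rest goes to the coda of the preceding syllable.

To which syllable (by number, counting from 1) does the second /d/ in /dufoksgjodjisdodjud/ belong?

Vowels present: u, o, o, i, o, u; each is a nucleus, giving 6 syllables.
/u…o/ gap (V1→V2): /f/ → onset of the next syllable (single consonants are always licit onsets).
/o…o/ gap (V2→V3): /ksgj/; trying suffixes from longest down, /gj/ is the first permitted one, so coda /ks/ | onset /gj/.
/o…i/ gap (V3→V4): cluster /dj/ — /dj/ is itself a permitted onset, so the whole cluster goes right; preceding coda = ∅.
/i…o/ gap (V4→V5): cluster /sd/ — the longest permitted-onset suffix is /d/; onset = /d/, preceding coda = /s/.
/o…u/ gap (V5→V6): /dj/ — entire cluster is a permitted onset → onset /dj/, coda ∅.
Syllabification: du.foks.gjo.djis.do.djud.
The second /d/ is in the onset of syllable 4 (/djis/).

4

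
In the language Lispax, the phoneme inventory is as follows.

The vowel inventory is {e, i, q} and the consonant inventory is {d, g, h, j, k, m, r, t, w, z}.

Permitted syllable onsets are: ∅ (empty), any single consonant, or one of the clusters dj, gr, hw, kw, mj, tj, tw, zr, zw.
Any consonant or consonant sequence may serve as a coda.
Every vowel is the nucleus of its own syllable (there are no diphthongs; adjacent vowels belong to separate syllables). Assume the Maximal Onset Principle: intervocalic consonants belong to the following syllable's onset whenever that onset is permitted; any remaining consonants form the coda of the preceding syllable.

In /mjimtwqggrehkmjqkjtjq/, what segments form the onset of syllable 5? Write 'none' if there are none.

Nuclei (vowels): i, q, e, q, q → 5 syllables.
Between /i/ (V1) and /q/ (V2): /mtw/ — longest licit onset from the right is /tw/, leaving /m/ as coda.
Between /q/ (V2) and /e/ (V3): /ggr/ splits as /g/ + /gr/ (/gr/ is the longest suffix that is a licit onset).
Between /e/ (V3) and /q/ (V4): /hkmj/ splits as /hk/ + /mj/ (/mj/ is the longest suffix that is a licit onset).
Between /q/ (V4) and /q/ (V5): /kjtj/ splits as /kj/ + /tj/ (/tj/ is the longest suffix that is a licit onset).
Result: mjim.twqg.grehk.mjqkj.tjq.
Syllable 5 is /tjq/: onset /tj/, nucleus /q/, coda ∅.

tj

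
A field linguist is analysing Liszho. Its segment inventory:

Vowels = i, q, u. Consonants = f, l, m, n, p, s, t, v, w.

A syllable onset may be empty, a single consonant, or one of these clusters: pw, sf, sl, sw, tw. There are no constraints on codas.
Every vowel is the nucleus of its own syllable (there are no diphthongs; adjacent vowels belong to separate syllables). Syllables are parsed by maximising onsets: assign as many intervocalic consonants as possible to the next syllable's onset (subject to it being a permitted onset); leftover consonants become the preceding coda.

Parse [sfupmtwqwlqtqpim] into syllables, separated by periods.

sfupm.twqw.lq.tq.pim

The vowels are u, q, q, q, i — 5 nuclei, so 5 syllables.
V1 /u/ – V2 /q/: /pmtw/ splits as /pm/ + /tw/ (/tw/ is the longest suffix that is a licit onset).
V2 /q/ – V3 /q/: cluster /wl/ — the longest permitted-onset suffix is /l/; onset = /l/, preceding coda = /w/.
V3 /q/ – V4 /q/: /t/ is a single consonant, so it becomes the next onset.
V4 /q/ – V5 /i/: /p/ → onset of the next syllable (single consonants are always licit onsets).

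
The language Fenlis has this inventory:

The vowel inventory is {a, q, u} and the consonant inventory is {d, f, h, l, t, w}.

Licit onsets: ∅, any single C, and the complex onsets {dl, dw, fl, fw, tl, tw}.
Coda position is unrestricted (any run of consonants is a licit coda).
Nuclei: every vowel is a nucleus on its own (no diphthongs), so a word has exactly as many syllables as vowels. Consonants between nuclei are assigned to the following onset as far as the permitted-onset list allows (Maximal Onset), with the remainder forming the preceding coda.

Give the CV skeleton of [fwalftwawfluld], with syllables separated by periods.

Vowels present: a, a, u; each is a nucleus, giving 3 syllables.
Between /a/ (V1) and /a/ (V2): /lftw/ splits as /lf/ + /tw/ (/tw/ is the longest suffix that is a licit onset).
Between /a/ (V2) and /u/ (V3): /wfl/ — longest licit onset from the right is /fl/, leaving /w/ as coda.
Syllabification: fwalf.twaw.fluld.
Mapping each syllable to C/V: /fwalf/ → CCVCC, /twaw/ → CCVC, /fluld/ → CCVCC.

CCVCC.CCVC.CCVCC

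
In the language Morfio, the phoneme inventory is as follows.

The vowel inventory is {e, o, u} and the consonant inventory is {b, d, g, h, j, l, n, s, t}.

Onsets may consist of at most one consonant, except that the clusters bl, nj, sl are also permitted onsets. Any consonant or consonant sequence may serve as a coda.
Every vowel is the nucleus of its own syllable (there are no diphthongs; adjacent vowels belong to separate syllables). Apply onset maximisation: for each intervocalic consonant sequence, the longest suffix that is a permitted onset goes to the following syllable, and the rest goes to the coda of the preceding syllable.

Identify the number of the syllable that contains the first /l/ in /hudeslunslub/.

3

Nuclei (vowels): u, e, u, u → 4 syllables.
Between /u/ (V1) and /e/ (V2): /d/ is a single consonant, so it becomes the next onset.
Between /e/ (V2) and /u/ (V3): /sl/ — entire cluster is a permitted onset → onset /sl/, coda ∅.
Between /u/ (V3) and /u/ (V4): /nsl/ — longest licit onset from the right is /sl/, leaving /n/ as coda.
Result: hu.de.slun.slub.
The first /l/ is in the onset of syllable 3 (/slun/).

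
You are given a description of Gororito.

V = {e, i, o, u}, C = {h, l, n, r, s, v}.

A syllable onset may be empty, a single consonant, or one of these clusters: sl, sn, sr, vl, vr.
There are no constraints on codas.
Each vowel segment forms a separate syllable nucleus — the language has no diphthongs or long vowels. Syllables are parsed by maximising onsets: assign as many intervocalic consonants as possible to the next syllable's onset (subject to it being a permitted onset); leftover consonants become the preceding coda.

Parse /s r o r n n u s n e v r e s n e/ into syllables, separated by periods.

The vowels are o, u, e, e, e — 5 nuclei, so 5 syllables.
σ1/σ2 boundary: /rnn/; trying suffixes from longest down, /n/ is the first permitted one, so coda /rn/ | onset /n/.
σ2/σ3 boundary: /sn/ — entire cluster is a permitted onset → onset /sn/, coda ∅.
σ3/σ4 boundary: cluster /vr/ — /vr/ is itself a permitted onset, so the whole cluster goes right; preceding coda = ∅.
σ4/σ5 boundary: /sn/ — entire cluster is a permitted onset → onset /sn/, coda ∅.

srorn.nu.sne.vre.sne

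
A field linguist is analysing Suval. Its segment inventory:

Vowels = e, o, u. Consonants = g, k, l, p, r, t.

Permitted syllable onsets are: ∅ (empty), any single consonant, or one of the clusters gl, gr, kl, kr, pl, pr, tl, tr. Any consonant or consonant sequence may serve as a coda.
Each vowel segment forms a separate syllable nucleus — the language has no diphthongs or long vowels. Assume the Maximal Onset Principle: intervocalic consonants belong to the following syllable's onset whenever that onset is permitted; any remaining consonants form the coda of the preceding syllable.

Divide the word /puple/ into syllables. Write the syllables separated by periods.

pu.ple

The vowels are u, e — 2 nuclei, so 2 syllables.
σ1/σ2 boundary: cluster /pl/ — /pl/ is itself a permitted onset, so the whole cluster goes right; preceding coda = ∅.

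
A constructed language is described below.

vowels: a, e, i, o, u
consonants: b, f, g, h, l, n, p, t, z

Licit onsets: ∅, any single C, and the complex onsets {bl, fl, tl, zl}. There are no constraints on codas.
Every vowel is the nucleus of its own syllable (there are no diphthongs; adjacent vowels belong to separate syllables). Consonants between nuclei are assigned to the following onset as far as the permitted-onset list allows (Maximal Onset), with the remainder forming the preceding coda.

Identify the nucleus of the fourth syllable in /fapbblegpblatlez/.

e

Nuclei (vowels): a, e, a, e → 4 syllables.
The fourth nucleus (vowel 4 from the left) is /e/.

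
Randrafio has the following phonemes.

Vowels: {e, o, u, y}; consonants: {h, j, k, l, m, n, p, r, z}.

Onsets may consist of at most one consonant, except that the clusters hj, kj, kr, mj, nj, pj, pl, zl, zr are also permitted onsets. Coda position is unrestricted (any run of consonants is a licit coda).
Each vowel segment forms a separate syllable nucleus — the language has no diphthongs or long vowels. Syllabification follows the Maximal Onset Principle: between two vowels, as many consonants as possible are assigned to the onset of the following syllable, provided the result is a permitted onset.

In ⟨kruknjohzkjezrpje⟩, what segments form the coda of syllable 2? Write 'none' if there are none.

The vowels are u, o, e, e — 4 nuclei, so 4 syllables.
σ1/σ2 boundary: /knj/ — longest licit onset from the right is /nj/, leaving /k/ as coda.
σ2/σ3 boundary: /hzkj/ splits as /hz/ + /kj/ (/kj/ is the longest suffix that is a licit onset).
σ3/σ4 boundary: /zrpj/ splits as /zr/ + /pj/ (/pj/ is the longest suffix that is a licit onset).
Syllabification: kruk.njohz.kjezr.pje.
Syllable 2 is /njohz/: onset /nj/, nucleus /o/, coda /hz/.

hz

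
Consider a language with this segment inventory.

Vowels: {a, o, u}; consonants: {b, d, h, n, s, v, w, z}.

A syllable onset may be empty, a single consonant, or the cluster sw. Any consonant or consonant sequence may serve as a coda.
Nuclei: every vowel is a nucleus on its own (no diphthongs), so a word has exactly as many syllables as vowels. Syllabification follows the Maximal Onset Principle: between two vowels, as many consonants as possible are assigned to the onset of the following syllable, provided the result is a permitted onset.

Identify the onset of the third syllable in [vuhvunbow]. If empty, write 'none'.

The vowels are u, u, o — 3 nuclei, so 3 syllables.
Between /u/ (V1) and /u/ (V2): cluster /hv/ — the longest permitted-onset suffix is /v/; onset = /v/, preceding coda = /h/.
Between /u/ (V2) and /o/ (V3): /nb/ splits as /n/ + /b/ (/b/ is the longest suffix that is a licit onset).
So the parse is vuh.vun.bow.
Syllable 3 is /bow/: onset /b/, nucleus /o/, coda /w/.

b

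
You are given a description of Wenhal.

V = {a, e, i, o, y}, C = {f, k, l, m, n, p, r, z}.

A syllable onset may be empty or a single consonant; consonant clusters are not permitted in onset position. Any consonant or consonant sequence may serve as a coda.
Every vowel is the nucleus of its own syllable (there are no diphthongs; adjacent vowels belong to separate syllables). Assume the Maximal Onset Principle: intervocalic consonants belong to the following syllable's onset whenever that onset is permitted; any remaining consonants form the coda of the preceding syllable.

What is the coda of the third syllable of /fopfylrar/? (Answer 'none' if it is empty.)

Nuclei (vowels): o, y, a → 3 syllables.
Between /o/ (V1) and /y/ (V2): /pf/; trying suffixes from longest down, /f/ is the first permitted one, so coda /p/ | onset /f/.
Between /y/ (V2) and /a/ (V3): /lr/; trying suffixes from longest down, /r/ is the first permitted one, so coda /l/ | onset /r/.
Result: fop.fyl.rar.
Syllable 3 is /rar/: onset /r/, nucleus /a/, coda /r/.

r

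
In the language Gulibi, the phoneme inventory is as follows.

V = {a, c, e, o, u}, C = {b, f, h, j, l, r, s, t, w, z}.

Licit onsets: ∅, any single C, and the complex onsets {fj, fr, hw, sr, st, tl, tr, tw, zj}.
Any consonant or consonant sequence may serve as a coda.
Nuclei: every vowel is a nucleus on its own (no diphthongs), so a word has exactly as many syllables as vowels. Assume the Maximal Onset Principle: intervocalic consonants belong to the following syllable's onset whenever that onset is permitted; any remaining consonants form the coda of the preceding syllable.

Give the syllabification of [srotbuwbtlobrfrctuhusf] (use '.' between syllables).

srot.buwb.tlobr.frc.tu.husf

The vowels are o, u, o, c, u, u — 6 nuclei, so 6 syllables.
Between /o/ (V1) and /u/ (V2): cluster /tb/ — the longest permitted-onset suffix is /b/; onset = /b/, preceding coda = /t/.
Between /u/ (V2) and /o/ (V3): /wbtl/ — longest licit onset from the right is /tl/, leaving /wb/ as coda.
Between /o/ (V3) and /c/ (V4): /brfr/ — longest licit onset from the right is /fr/, leaving /br/ as coda.
Between /c/ (V4) and /u/ (V5): /t/ → onset of the next syllable (single consonants are always licit onsets).
Between /u/ (V5) and /u/ (V6): just /h/ — single C goes to the following onset.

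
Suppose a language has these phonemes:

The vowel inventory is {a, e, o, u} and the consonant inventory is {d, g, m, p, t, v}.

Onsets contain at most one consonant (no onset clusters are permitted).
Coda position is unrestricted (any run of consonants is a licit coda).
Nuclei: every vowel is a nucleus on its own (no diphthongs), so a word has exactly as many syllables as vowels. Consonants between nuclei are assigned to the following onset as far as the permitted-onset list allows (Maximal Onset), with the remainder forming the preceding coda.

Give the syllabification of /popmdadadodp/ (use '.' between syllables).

popm.da.da.dodp

The vowels are o, a, a, o — 4 nuclei, so 4 syllables.
/o…a/ gap (V1→V2): /pmd/ — longest licit onset from the right is /d/, leaving /pm/ as coda.
/a…a/ gap (V2→V3): /d/ is a single consonant, so it becomes the next onset.
/a…o/ gap (V3→V4): /d/ → onset of the next syllable (single consonants are always licit onsets).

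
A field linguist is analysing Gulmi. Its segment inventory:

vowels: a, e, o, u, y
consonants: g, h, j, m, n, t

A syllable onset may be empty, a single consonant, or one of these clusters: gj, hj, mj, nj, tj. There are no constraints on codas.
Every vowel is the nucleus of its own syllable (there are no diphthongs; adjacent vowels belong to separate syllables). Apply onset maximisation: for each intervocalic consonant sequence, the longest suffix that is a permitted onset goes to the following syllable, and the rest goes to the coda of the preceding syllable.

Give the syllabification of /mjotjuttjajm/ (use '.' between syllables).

mjo.tjut.tjajm

The vowels are o, u, a — 3 nuclei, so 3 syllables.
σ1/σ2 boundary: /tj/ — entire cluster is a permitted onset → onset /tj/, coda ∅.
σ2/σ3 boundary: /ttj/; trying suffixes from longest down, /tj/ is the first permitted one, so coda /t/ | onset /tj/.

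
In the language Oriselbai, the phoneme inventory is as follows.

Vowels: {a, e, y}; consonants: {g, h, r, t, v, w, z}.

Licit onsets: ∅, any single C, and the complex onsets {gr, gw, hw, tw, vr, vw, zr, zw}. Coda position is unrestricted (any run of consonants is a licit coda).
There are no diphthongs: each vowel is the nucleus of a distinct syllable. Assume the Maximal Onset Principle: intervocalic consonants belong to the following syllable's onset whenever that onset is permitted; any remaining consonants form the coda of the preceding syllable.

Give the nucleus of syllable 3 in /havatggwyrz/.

Vowels present: a, a, y; each is a nucleus, giving 3 syllables.
The third nucleus (vowel 3 from the left) is /y/.

y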